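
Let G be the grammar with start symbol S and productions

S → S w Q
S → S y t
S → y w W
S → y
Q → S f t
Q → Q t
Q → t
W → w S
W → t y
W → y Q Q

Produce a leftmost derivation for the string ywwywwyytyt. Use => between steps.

S => Syt   [S → S y t]
Syt => ywWyt   [S → y w W]
ywWyt => ywwSyt   [W → w S]
ywwSyt => ywwSytyt   [S → S y t]
ywwSytyt => ywwywWytyt   [S → y w W]
ywwywWytyt => ywwywwSytyt   [W → w S]
ywwywwSytyt => ywwywwyytyt   [S → y]

S => Syt => ywWyt => ywwSyt => ywwSytyt => ywwywWytyt => ywwywwSytyt => ywwywwyytyt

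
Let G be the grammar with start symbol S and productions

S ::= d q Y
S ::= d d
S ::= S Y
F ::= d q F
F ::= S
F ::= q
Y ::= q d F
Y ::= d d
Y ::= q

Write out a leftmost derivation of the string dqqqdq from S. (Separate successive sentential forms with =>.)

S=>SY=>dqYY=>dqqY=>dqqqdF=>dqqqdq

S => SY   [S ::= S Y]
SY => dqYY   [S ::= d q Y]
dqYY => dqqY   [Y ::= q]
dqqY => dqqqdF   [Y ::= q d F]
dqqqdF => dqqqdq   [F ::= q]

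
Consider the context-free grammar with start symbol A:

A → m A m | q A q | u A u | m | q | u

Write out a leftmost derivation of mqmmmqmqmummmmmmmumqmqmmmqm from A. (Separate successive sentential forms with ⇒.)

A ⇒ mAm ⇒ mqAqm ⇒ mqmAmqm ⇒ mqmmAmmqm ⇒ mqmmmAmmmqm ⇒ mqmmmqAqmmmqm ⇒ mqmmmqmAmqmmmqm ⇒ mqmmmqmqAqmqmmmqm ⇒ mqmmmqmqmAmqmqmmmqm ⇒ mqmmmqmqmuAumqmqmmmqm ⇒ mqmmmqmqmumAmumqmqmmmqm ⇒ mqmmmqmqmummAmmumqmqmmmqm ⇒ mqmmmqmqmummmAmmmumqmqmmmqm ⇒ mqmmmqmqmummmmmmmumqmqmmmqm

A ⇒ mAm   [A → m A m]
mAm ⇒ mqAqm   [A → q A q]
mqAqm ⇒ mqmAmqm   [A → m A m]
mqmAmqm ⇒ mqmmAmmqm   [A → m A m]
mqmmAmmqm ⇒ mqmmmAmmmqm   [A → m A m]
mqmmmAmmmqm ⇒ mqmmmqAqmmmqm   [A → q A q]
mqmmmqAqmmmqm ⇒ mqmmmqmAmqmmmqm   [A → m A m]
mqmmmqmAmqmmmqm ⇒ mqmmmqmqAqmqmmmqm   [A → q A q]
mqmmmqmqAqmqmmmqm ⇒ mqmmmqmqmAmqmqmmmqm   [A → m A m]
mqmmmqmqmAmqmqmmmqm ⇒ mqmmmqmqmuAumqmqmmmqm   [A → u A u]
mqmmmqmqmuAumqmqmmmqm ⇒ mqmmmqmqmumAmumqmqmmmqm   [A → m A m]
mqmmmqmqmumAmumqmqmmmqm ⇒ mqmmmqmqmummAmmumqmqmmmqm   [A → m A m]
mqmmmqmqmummAmmumqmqmmmqm ⇒ mqmmmqmqmummmAmmmumqmqmmmqm   [A → m A m]
mqmmmqmqmummmAmmmumqmqmmmqm ⇒ mqmmmqmqmummmmmmmumqmqmmmqm   [A → m]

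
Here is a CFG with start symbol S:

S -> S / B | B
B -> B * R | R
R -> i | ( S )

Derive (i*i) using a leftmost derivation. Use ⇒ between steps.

S ⇒ B ⇒ R ⇒ (S) ⇒ (B) ⇒ (B*R) ⇒ (R*R) ⇒ (i*R) ⇒ (i*i)

S ⇒ B   [S -> B]
B ⇒ R   [B -> R]
R ⇒ (S)   [R -> ( S )]
(S) ⇒ (B)   [S -> B]
(B) ⇒ (B*R)   [B -> B * R]
(B*R) ⇒ (R*R)   [B -> R]
(R*R) ⇒ (i*R)   [R -> i]
(i*R) ⇒ (i*i)   [R -> i]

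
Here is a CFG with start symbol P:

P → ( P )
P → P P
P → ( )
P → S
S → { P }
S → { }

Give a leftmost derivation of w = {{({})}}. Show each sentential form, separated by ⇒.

P⇒S⇒{P}⇒{S}⇒{{P}}⇒{{(P)}}⇒{{(S)}}⇒{{({})}}

P ⇒ S   [P → S]
S ⇒ {P}   [S → { P }]
{P} ⇒ {S}   [P → S]
{S} ⇒ {{P}}   [S → { P }]
{{P}} ⇒ {{(P)}}   [P → ( P )]
{{(P)}} ⇒ {{(S)}}   [P → S]
{{(S)}} ⇒ {{({})}}   [S → { }]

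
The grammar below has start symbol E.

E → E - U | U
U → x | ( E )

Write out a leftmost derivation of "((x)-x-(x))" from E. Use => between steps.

E => U => (E) => (E-U) => (E-U-U) => (U-U-U) => ((E)-U-U) => ((U)-U-U) => ((x)-U-U) => ((x)-x-U) => ((x)-x-(E)) => ((x)-x-(U)) => ((x)-x-(x))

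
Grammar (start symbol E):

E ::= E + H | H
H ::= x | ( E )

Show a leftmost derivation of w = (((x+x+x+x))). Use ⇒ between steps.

E ⇒ H ⇒ (E) ⇒ (H) ⇒ ((E)) ⇒ ((H)) ⇒ (((E))) ⇒ (((E+H))) ⇒ (((E+H+H))) ⇒ (((E+H+H+H))) ⇒ (((H+H+H+H))) ⇒ (((x+H+H+H))) ⇒ (((x+x+H+H))) ⇒ (((x+x+x+H))) ⇒ (((x+x+x+x)))

E ⇒ H   [E ::= H]
H ⇒ (E)   [H ::= ( E )]
(E) ⇒ (H)   [E ::= H]
(H) ⇒ ((E))   [H ::= ( E )]
((E)) ⇒ ((H))   [E ::= H]
((H)) ⇒ (((E)))   [H ::= ( E )]
(((E))) ⇒ (((E+H)))   [E ::= E + H]
(((E+H))) ⇒ (((E+H+H)))   [E ::= E + H]
(((E+H+H))) ⇒ (((E+H+H+H)))   [E ::= E + H]
(((E+H+H+H))) ⇒ (((H+H+H+H)))   [E ::= H]
(((H+H+H+H))) ⇒ (((x+H+H+H)))   [H ::= x]
(((x+H+H+H))) ⇒ (((x+x+H+H)))   [H ::= x]
(((x+x+H+H))) ⇒ (((x+x+x+H)))   [H ::= x]
(((x+x+x+H))) ⇒ (((x+x+x+x)))   [H ::= x]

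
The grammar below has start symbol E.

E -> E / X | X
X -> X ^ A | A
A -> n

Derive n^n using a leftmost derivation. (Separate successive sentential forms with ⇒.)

E⇒X⇒X^A⇒A^A⇒n^A⇒n^n

E ⇒ X   [E -> X]
X ⇒ X^A   [X -> X ^ A]
X^A ⇒ A^A   [X -> A]
A^A ⇒ n^A   [A -> n]
n^A ⇒ n^n   [A -> n]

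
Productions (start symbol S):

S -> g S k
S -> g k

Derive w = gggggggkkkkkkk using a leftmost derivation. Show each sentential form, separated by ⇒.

S ⇒ gSk ⇒ ggSkk ⇒ gggSkkk ⇒ ggggSkkkk ⇒ gggggSkkkkk ⇒ ggggggSkkkkkk ⇒ gggggggkkkkkkk

S ⇒ gSk   [S -> g S k]
gSk ⇒ ggSkk   [S -> g S k]
ggSkk ⇒ gggSkkk   [S -> g S k]
gggSkkk ⇒ ggggSkkkk   [S -> g S k]
ggggSkkkk ⇒ gggggSkkkkk   [S -> g S k]
gggggSkkkkk ⇒ ggggggSkkkkkk   [S -> g S k]
ggggggSkkkkkk ⇒ gggggggkkkkkkk   [S -> g k]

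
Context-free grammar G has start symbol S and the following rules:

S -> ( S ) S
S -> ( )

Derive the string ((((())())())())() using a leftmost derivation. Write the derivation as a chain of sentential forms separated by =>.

S => (S)S => ((S)S)S => (((S)S)S)S => ((((S)S)S)S)S => ((((())S)S)S)S => ((((())())S)S)S => ((((())())())S)S => ((((())())())())S => ((((())())())())()

S => (S)S   [S -> ( S ) S]
(S)S => ((S)S)S   [S -> ( S ) S]
((S)S)S => (((S)S)S)S   [S -> ( S ) S]
(((S)S)S)S => ((((S)S)S)S)S   [S -> ( S ) S]
((((S)S)S)S)S => ((((())S)S)S)S   [S -> ( )]
((((())S)S)S)S => ((((())())S)S)S   [S -> ( )]
((((())())S)S)S => ((((())())())S)S   [S -> ( )]
((((())())())S)S => ((((())())())())S   [S -> ( )]
((((())())())())S => ((((())())())())()   [S -> ( )]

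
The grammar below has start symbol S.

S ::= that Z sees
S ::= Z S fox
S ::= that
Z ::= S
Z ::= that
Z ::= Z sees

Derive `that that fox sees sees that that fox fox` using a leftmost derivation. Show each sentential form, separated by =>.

S => Z S fox   [S ::= Z S fox]
Z S fox => Z sees S fox   [Z ::= Z sees]
Z sees S fox => Z sees sees S fox   [Z ::= Z sees]
Z sees sees S fox => S sees sees S fox   [Z ::= S]
S sees sees S fox => Z S fox sees sees S fox   [S ::= Z S fox]
Z S fox sees sees S fox => S S fox sees sees S fox   [Z ::= S]
S S fox sees sees S fox => that S fox sees sees S fox   [S ::= that]
that S fox sees sees S fox => that that fox sees sees S fox   [S ::= that]
that that fox sees sees S fox => that that fox sees sees Z S fox fox   [S ::= Z S fox]
that that fox sees sees Z S fox fox => that that fox sees sees S S fox fox   [Z ::= S]
that that fox sees sees S S fox fox => that that fox sees sees that S fox fox   [S ::= that]
that that fox sees sees that S fox fox => that that fox sees sees that that fox fox   [S ::= that]

S => Z S fox => Z sees S fox => Z sees sees S fox => S sees sees S fox => Z S fox sees sees S fox => S S fox sees sees S fox => that S fox sees sees S fox => that that fox sees sees S fox => that that fox sees sees Z S fox fox => that that fox sees sees S S fox fox => that that fox sees sees that S fox fox => that that fox sees sees that that fox fox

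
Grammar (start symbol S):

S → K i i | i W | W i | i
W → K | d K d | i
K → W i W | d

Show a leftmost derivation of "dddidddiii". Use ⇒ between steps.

S ⇒ Wi   [S → W i]
Wi ⇒ Ki   [W → K]
Ki ⇒ WiWi   [K → W i W]
WiWi ⇒ KiWi   [W → K]
KiWi ⇒ WiWiWi   [K → W i W]
WiWiWi ⇒ dKdiWiWi   [W → d K d]
dKdiWiWi ⇒ dddiWiWi   [K → d]
dddiWiWi ⇒ dddidKdiWi   [W → d K d]
dddidKdiWi ⇒ dddidddiWi   [K → d]
dddidddiWi ⇒ dddidddiii   [W → i]

S ⇒ Wi ⇒ Ki ⇒ WiWi ⇒ KiWi ⇒ WiWiWi ⇒ dKdiWiWi ⇒ dddiWiWi ⇒ dddidKdiWi ⇒ dddidddiWi ⇒ dddidddiii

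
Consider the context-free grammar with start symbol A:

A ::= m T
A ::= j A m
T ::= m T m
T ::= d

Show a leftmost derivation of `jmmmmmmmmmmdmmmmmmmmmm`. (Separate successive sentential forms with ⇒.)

A⇒jAm⇒jmTm⇒jmmTmm⇒jmmmTmmm⇒jmmmmTmmmm⇒jmmmmmTmmmmm⇒jmmmmmmTmmmmmm⇒jmmmmmmmTmmmmmmm⇒jmmmmmmmmTmmmmmmmm⇒jmmmmmmmmmTmmmmmmmmm⇒jmmmmmmmmmmTmmmmmmmmmm⇒jmmmmmmmmmmdmmmmmmmmmm

A ⇒ jAm   [A ::= j A m]
jAm ⇒ jmTm   [A ::= m T]
jmTm ⇒ jmmTmm   [T ::= m T m]
jmmTmm ⇒ jmmmTmmm   [T ::= m T m]
jmmmTmmm ⇒ jmmmmTmmmm   [T ::= m T m]
jmmmmTmmmm ⇒ jmmmmmTmmmmm   [T ::= m T m]
jmmmmmTmmmmm ⇒ jmmmmmmTmmmmmm   [T ::= m T m]
jmmmmmmTmmmmmm ⇒ jmmmmmmmTmmmmmmm   [T ::= m T m]
jmmmmmmmTmmmmmmm ⇒ jmmmmmmmmTmmmmmmmm   [T ::= m T m]
jmmmmmmmmTmmmmmmmm ⇒ jmmmmmmmmmTmmmmmmmmm   [T ::= m T m]
jmmmmmmmmmTmmmmmmmmm ⇒ jmmmmmmmmmmTmmmmmmmmmm   [T ::= m T m]
jmmmmmmmmmmTmmmmmmmmmm ⇒ jmmmmmmmmmmdmmmmmmmmmm   [T ::= d]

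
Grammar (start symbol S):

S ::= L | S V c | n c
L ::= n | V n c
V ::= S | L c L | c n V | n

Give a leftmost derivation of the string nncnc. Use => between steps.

S => SVc => LVc => nVc => nLcLc => nncLc => nncnc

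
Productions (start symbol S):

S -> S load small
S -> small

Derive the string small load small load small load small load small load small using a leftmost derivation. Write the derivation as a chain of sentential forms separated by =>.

S => S load small => S load small load small => S load small load small load small => S load small load small load small load small => S load small load small load small load small load small => small load small load small load small load small load small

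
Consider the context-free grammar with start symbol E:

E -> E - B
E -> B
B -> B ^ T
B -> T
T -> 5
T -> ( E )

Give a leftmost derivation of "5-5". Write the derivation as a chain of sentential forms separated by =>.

E => E-B => B-B => T-B => 5-B => 5-T => 5-5

E => E-B   [E -> E - B]
E-B => B-B   [E -> B]
B-B => T-B   [B -> T]
T-B => 5-B   [T -> 5]
5-B => 5-T   [B -> T]
5-T => 5-5   [T -> 5]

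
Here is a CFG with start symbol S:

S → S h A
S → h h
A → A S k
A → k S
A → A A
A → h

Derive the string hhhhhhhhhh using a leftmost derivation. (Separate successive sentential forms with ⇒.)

S ⇒ ShA ⇒ ShAhA ⇒ ShAhAhA ⇒ ShAhAhAhA ⇒ hhhAhAhAhA ⇒ hhhhhAhAhA ⇒ hhhhhhhAhA ⇒ hhhhhhhhhA ⇒ hhhhhhhhhh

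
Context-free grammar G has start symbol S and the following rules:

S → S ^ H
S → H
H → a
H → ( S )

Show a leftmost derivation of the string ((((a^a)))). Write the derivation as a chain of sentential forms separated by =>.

S => H => (S) => (H) => ((S)) => ((H)) => (((S))) => (((H))) => ((((S)))) => ((((S^H)))) => ((((H^H)))) => ((((a^H)))) => ((((a^a))))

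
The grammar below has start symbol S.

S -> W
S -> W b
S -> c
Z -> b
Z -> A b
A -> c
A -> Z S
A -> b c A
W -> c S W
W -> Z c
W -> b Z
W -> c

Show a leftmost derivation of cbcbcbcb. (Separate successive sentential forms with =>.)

S => Wb => cSWb => cWWb => cbZWb => cbAbWb => cbcbWb => cbcbZcb => cbcbAbcb => cbcbcbcb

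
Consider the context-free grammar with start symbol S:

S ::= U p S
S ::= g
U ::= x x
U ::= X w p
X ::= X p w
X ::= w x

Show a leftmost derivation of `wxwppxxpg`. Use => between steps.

S=>UpS=>XwppS=>wxwppS=>wxwppUpS=>wxwppxxpS=>wxwppxxpg

S => UpS   [S ::= U p S]
UpS => XwppS   [U ::= X w p]
XwppS => wxwppS   [X ::= w x]
wxwppS => wxwppUpS   [S ::= U p S]
wxwppUpS => wxwppxxpS   [U ::= x x]
wxwppxxpS => wxwppxxpg   [S ::= g]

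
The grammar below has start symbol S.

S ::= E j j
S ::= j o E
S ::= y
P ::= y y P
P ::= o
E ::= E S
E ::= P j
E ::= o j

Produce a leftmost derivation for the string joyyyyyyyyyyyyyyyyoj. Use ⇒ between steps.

S ⇒ joE   [S ::= j o E]
joE ⇒ joPj   [E ::= P j]
joPj ⇒ joyyPj   [P ::= y y P]
joyyPj ⇒ joyyyyPj   [P ::= y y P]
joyyyyPj ⇒ joyyyyyyPj   [P ::= y y P]
joyyyyyyPj ⇒ joyyyyyyyyPj   [P ::= y y P]
joyyyyyyyyPj ⇒ joyyyyyyyyyyPj   [P ::= y y P]
joyyyyyyyyyyPj ⇒ joyyyyyyyyyyyyPj   [P ::= y y P]
joyyyyyyyyyyyyPj ⇒ joyyyyyyyyyyyyyyPj   [P ::= y y P]
joyyyyyyyyyyyyyyPj ⇒ joyyyyyyyyyyyyyyyyPj   [P ::= y y P]
joyyyyyyyyyyyyyyyyPj ⇒ joyyyyyyyyyyyyyyyyoj   [P ::= o]

S ⇒ joE ⇒ joPj ⇒ joyyPj ⇒ joyyyyPj ⇒ joyyyyyyPj ⇒ joyyyyyyyyPj ⇒ joyyyyyyyyyyPj ⇒ joyyyyyyyyyyyyPj ⇒ joyyyyyyyyyyyyyyPj ⇒ joyyyyyyyyyyyyyyyyPj ⇒ joyyyyyyyyyyyyyyyyoj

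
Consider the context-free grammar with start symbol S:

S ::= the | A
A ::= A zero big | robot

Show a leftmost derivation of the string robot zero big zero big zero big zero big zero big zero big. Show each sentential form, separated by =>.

S => A   [S ::= A]
A => A zero big   [A ::= A zero big]
A zero big => A zero big zero big   [A ::= A zero big]
A zero big zero big => A zero big zero big zero big   [A ::= A zero big]
A zero big zero big zero big => A zero big zero big zero big zero big   [A ::= A zero big]
A zero big zero big zero big zero big => A zero big zero big zero big zero big zero big   [A ::= A zero big]
A zero big zero big zero big zero big zero big => A zero big zero big zero big zero big zero big zero big   [A ::= A zero big]
A zero big zero big zero big zero big zero big zero big => robot zero big zero big zero big zero big zero big zero big   [A ::= robot]

S => A => A zero big => A zero big zero big => A zero big zero big zero big => A zero big zero big zero big zero big => A zero big zero big zero big zero big zero big => A zero big zero big zero big zero big zero big zero big => robot zero big zero big zero big zero big zero big zero big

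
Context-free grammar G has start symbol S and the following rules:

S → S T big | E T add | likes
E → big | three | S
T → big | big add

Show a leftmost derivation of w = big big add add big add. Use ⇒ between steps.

S ⇒ E T add ⇒ S T add ⇒ E T add T add ⇒ big T add T add ⇒ big big add add T add ⇒ big big add add big add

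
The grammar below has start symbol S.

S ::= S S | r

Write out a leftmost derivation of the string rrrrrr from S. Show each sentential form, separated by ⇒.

S⇒SS⇒rS⇒rSS⇒rSSS⇒rSSSS⇒rrSSS⇒rrrSS⇒rrrrS⇒rrrrSS⇒rrrrrS⇒rrrrrr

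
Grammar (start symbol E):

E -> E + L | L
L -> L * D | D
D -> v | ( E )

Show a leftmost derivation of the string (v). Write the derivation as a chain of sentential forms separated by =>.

E => L   [E -> L]
L => D   [L -> D]
D => (E)   [D -> ( E )]
(E) => (L)   [E -> L]
(L) => (D)   [L -> D]
(D) => (v)   [D -> v]

E => L => D => (E) => (L) => (D) => (v)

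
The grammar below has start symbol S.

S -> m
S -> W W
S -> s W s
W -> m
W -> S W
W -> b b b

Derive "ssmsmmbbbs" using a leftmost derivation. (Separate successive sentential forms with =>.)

S => sWs => sSWs => sWWWs => sSWWWs => ssWsWWWs => ssmsWWWs => ssmsmWWs => ssmsmmWs => ssmsmmbbbs

S => sWs   [S -> s W s]
sWs => sSWs   [W -> S W]
sSWs => sWWWs   [S -> W W]
sWWWs => sSWWWs   [W -> S W]
sSWWWs => ssWsWWWs   [S -> s W s]
ssWsWWWs => ssmsWWWs   [W -> m]
ssmsWWWs => ssmsmWWs   [W -> m]
ssmsmWWs => ssmsmmWs   [W -> m]
ssmsmmWs => ssmsmmbbbs   [W -> b b b]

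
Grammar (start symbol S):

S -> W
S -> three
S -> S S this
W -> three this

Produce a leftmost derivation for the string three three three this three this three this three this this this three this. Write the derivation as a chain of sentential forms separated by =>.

S => S S this   [S -> S S this]
S S this => S S this S this   [S -> S S this]
S S this S this => three S this S this   [S -> three]
three S this S this => three S S this this S this   [S -> S S this]
three S S this this S this => three three S this this S this   [S -> three]
three three S this this S this => three three S S this this this S this   [S -> S S this]
three three S S this this this S this => three three S S this S this this this S this   [S -> S S this]
three three S S this S this this this S this => three three S S this S this S this this this S this   [S -> S S this]
three three S S this S this S this this this S this => three three W S this S this S this this this S this   [S -> W]
three three W S this S this S this this this S this => three three three this S this S this S this this this S this   [W -> three this]
three three three this S this S this S this this this S this => three three three this three this S this S this this this S this   [S -> three]
three three three this three this S this S this this this S this => three three three this three this three this S this this this S this   [S -> three]
three three three this three this three this S this this this S this => three three three this three this three this three this this this S this   [S -> three]
three three three this three this three this three this this this S this => three three three this three this three this three this this this three this   [S -> three]

S => S S this => S S this S this => three S this S this => three S S this this S this => three three S this this S this => three three S S this this this S this => three three S S this S this this this S this => three three S S this S this S this this this S this => three three W S this S this S this this this S this => three three three this S this S this S this this this S this => three three three this three this S this S this this this S this => three three three this three this three this S this this this S this => three three three this three this three this three this this this S this => three three three this three this three this three this this this three this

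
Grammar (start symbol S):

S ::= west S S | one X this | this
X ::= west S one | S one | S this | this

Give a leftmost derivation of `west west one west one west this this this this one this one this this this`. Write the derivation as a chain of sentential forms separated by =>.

S => west S S   [S ::= west S S]
west S S => west west S S S   [S ::= west S S]
west west S S S => west west one X this S S   [S ::= one X this]
west west one X this S S => west west one west S one this S S   [X ::= west S one]
west west one west S one this S S => west west one west one X this one this S S   [S ::= one X this]
west west one west one X this one this S S => west west one west one S this this one this S S   [X ::= S this]
west west one west one S this this one this S S => west west one west one west S S this this one this S S   [S ::= west S S]
west west one west one west S S this this one this S S => west west one west one west this S this this one this S S   [S ::= this]
west west one west one west this S this this one this S S => west west one west one west this this this this one this S S   [S ::= this]
west west one west one west this this this this one this S S => west west one west one west this this this this one this one X this S   [S ::= one X this]
west west one west one west this this this this one this one X this S => west west one west one west this this this this one this one this this S   [X ::= this]
west west one west one west this this this this one this one this this S => west west one west one west this this this this one this one this this this   [S ::= this]

S => west S S => west west S S S => west west one X this S S => west west one west S one this S S => west west one west one X this one this S S => west west one west one S this this one this S S => west west one west one west S S this this one this S S => west west one west one west this S this this one this S S => west west one west one west this this this this one this S S => west west one west one west this this this this one this one X this S => west west one west one west this this this this one this one this this S => west west one west one west this this this this one this one this this this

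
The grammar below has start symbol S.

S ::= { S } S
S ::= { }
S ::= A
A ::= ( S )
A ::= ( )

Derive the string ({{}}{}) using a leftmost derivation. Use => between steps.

S => A   [S ::= A]
A => (S)   [A ::= ( S )]
(S) => ({S}S)   [S ::= { S } S]
({S}S) => ({{}}S)   [S ::= { }]
({{}}S) => ({{}}{})   [S ::= { }]

S => A => (S) => ({S}S) => ({{}}S) => ({{}}{})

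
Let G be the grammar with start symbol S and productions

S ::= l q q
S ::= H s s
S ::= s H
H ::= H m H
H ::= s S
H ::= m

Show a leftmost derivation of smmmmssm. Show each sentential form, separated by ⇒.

S ⇒ sH   [S ::= s H]
sH ⇒ sHmH   [H ::= H m H]
sHmH ⇒ smmH   [H ::= m]
smmH ⇒ smmHmH   [H ::= H m H]
smmHmH ⇒ smmmmH   [H ::= m]
smmmmH ⇒ smmmmsS   [H ::= s S]
smmmmsS ⇒ smmmmssH   [S ::= s H]
smmmmssH ⇒ smmmmssm   [H ::= m]

S⇒sH⇒sHmH⇒smmH⇒smmHmH⇒smmmmH⇒smmmmsS⇒smmmmssH⇒smmmmssm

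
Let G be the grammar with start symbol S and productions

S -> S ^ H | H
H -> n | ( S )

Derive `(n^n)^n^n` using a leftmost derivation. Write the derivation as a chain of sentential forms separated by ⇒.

S⇒S^H⇒S^H^H⇒H^H^H⇒(S)^H^H⇒(S^H)^H^H⇒(H^H)^H^H⇒(n^H)^H^H⇒(n^n)^H^H⇒(n^n)^n^H⇒(n^n)^n^n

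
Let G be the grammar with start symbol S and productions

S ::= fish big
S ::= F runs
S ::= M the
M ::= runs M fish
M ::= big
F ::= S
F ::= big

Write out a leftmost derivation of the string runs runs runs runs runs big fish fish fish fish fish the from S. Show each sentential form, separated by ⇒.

S ⇒ M the ⇒ runs M fish the ⇒ runs runs M fish fish the ⇒ runs runs runs M fish fish fish the ⇒ runs runs runs runs M fish fish fish fish the ⇒ runs runs runs runs runs M fish fish fish fish fish the ⇒ runs runs runs runs runs big fish fish fish fish fish the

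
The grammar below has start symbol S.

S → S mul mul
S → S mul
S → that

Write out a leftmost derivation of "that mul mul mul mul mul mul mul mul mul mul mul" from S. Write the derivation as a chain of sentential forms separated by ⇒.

S ⇒ S mul mul ⇒ S mul mul mul mul ⇒ S mul mul mul mul mul ⇒ S mul mul mul mul mul mul mul ⇒ S mul mul mul mul mul mul mul mul ⇒ S mul mul mul mul mul mul mul mul mul ⇒ S mul mul mul mul mul mul mul mul mul mul ⇒ S mul mul mul mul mul mul mul mul mul mul mul ⇒ that mul mul mul mul mul mul mul mul mul mul mul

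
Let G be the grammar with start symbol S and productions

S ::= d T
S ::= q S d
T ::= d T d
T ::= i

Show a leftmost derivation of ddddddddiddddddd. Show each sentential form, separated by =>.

S => dT => ddTd => dddTdd => ddddTddd => dddddTdddd => ddddddTddddd => dddddddTdddddd => ddddddddTddddddd => ddddddddiddddddd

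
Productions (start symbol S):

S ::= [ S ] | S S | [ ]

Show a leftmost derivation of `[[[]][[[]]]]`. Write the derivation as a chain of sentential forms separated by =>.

S => [S] => [SS] => [[S]S] => [[[]]S] => [[[]][S]] => [[[]][[S]]] => [[[]][[[]]]]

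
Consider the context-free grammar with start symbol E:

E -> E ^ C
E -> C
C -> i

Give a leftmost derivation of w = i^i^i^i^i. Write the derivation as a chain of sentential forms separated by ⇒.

E ⇒ E^C ⇒ E^C^C ⇒ E^C^C^C ⇒ E^C^C^C^C ⇒ C^C^C^C^C ⇒ i^C^C^C^C ⇒ i^i^C^C^C ⇒ i^i^i^C^C ⇒ i^i^i^i^C ⇒ i^i^i^i^i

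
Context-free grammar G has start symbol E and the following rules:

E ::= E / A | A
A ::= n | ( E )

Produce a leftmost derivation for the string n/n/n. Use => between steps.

E => E/A => E/A/A => A/A/A => n/A/A => n/n/A => n/n/n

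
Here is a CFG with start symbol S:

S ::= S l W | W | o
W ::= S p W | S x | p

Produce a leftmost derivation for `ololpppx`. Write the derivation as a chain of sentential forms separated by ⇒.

S⇒W⇒Sx⇒SlWx⇒olWx⇒olSpWx⇒olSlWpWx⇒ololWpWx⇒ololppWx⇒ololpppx

S ⇒ W   [S ::= W]
W ⇒ Sx   [W ::= S x]
Sx ⇒ SlWx   [S ::= S l W]
SlWx ⇒ olWx   [S ::= o]
olWx ⇒ olSpWx   [W ::= S p W]
olSpWx ⇒ olSlWpWx   [S ::= S l W]
olSlWpWx ⇒ ololWpWx   [S ::= o]
ololWpWx ⇒ ololppWx   [W ::= p]
ololppWx ⇒ ololpppx   [W ::= p]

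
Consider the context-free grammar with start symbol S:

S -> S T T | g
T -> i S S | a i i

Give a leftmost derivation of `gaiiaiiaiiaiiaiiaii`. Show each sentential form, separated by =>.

S=>STT=>STTTT=>STTTTTT=>gTTTTTT=>gaiiTTTTT=>gaiiaiiTTTT=>gaiiaiiaiiTTT=>gaiiaiiaiiaiiTT=>gaiiaiiaiiaiiaiiT=>gaiiaiiaiiaiiaiiaii

S => STT   [S -> S T T]
STT => STTTT   [S -> S T T]
STTTT => STTTTTT   [S -> S T T]
STTTTTT => gTTTTTT   [S -> g]
gTTTTTT => gaiiTTTTT   [T -> a i i]
gaiiTTTTT => gaiiaiiTTTT   [T -> a i i]
gaiiaiiTTTT => gaiiaiiaiiTTT   [T -> a i i]
gaiiaiiaiiTTT => gaiiaiiaiiaiiTT   [T -> a i i]
gaiiaiiaiiaiiTT => gaiiaiiaiiaiiaiiT   [T -> a i i]
gaiiaiiaiiaiiaiiT => gaiiaiiaiiaiiaiiaii   [T -> a i i]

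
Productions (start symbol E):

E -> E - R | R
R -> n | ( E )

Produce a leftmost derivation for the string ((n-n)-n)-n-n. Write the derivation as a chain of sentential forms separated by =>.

E=>E-R=>E-R-R=>R-R-R=>(E)-R-R=>(E-R)-R-R=>(R-R)-R-R=>((E)-R)-R-R=>((E-R)-R)-R-R=>((R-R)-R)-R-R=>((n-R)-R)-R-R=>((n-n)-R)-R-R=>((n-n)-n)-R-R=>((n-n)-n)-n-R=>((n-n)-n)-n-n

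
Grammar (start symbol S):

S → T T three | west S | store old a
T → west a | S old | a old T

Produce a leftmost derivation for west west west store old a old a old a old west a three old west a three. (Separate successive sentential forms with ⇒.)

S ⇒ west S ⇒ west west S ⇒ west west west S ⇒ west west west T T three ⇒ west west west S old T three ⇒ west west west T T three old T three ⇒ west west west S old T three old T three ⇒ west west west store old a old T three old T three ⇒ west west west store old a old a old T three old T three ⇒ west west west store old a old a old a old T three old T three ⇒ west west west store old a old a old a old west a three old T three ⇒ west west west store old a old a old a old west a three old west a three

S ⇒ west S   [S → west S]
west S ⇒ west west S   [S → west S]
west west S ⇒ west west west S   [S → west S]
west west west S ⇒ west west west T T three   [S → T T three]
west west west T T three ⇒ west west west S old T three   [T → S old]
west west west S old T three ⇒ west west west T T three old T three   [S → T T three]
west west west T T three old T three ⇒ west west west S old T three old T three   [T → S old]
west west west S old T three old T three ⇒ west west west store old a old T three old T three   [S → store old a]
west west west store old a old T three old T three ⇒ west west west store old a old a old T three old T three   [T → a old T]
west west west store old a old a old T three old T three ⇒ west west west store old a old a old a old T three old T three   [T → a old T]
west west west store old a old a old a old T three old T three ⇒ west west west store old a old a old a old west a three old T three   [T → west a]
west west west store old a old a old a old west a three old T three ⇒ west west west store old a old a old a old west a three old west a three   [T → west a]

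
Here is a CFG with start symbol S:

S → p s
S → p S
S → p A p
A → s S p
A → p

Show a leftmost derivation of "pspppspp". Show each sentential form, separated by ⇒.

S ⇒ pAp   [S → p A p]
pAp ⇒ psSpp   [A → s S p]
psSpp ⇒ pspSpp   [S → p S]
pspSpp ⇒ psppSpp   [S → p S]
psppSpp ⇒ pspppspp   [S → p s]

S ⇒ pAp ⇒ psSpp ⇒ pspSpp ⇒ psppSpp ⇒ pspppspp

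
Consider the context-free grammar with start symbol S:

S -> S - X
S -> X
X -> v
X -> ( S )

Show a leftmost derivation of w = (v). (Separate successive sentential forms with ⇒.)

S ⇒ X   [S -> X]
X ⇒ (S)   [X -> ( S )]
(S) ⇒ (X)   [S -> X]
(X) ⇒ (v)   [X -> v]

S ⇒ X ⇒ (S) ⇒ (X) ⇒ (v)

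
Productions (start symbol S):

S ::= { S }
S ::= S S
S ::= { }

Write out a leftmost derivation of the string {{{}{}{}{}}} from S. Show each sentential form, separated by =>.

S => {S}   [S ::= { S }]
{S} => {{S}}   [S ::= { S }]
{{S}} => {{SS}}   [S ::= S S]
{{SS}} => {{SSS}}   [S ::= S S]
{{SSS}} => {{SSSS}}   [S ::= S S]
{{SSSS}} => {{{}SSS}}   [S ::= { }]
{{{}SSS}} => {{{}{}SS}}   [S ::= { }]
{{{}{}SS}} => {{{}{}{}S}}   [S ::= { }]
{{{}{}{}S}} => {{{}{}{}{}}}   [S ::= { }]

S => {S} => {{S}} => {{SS}} => {{SSS}} => {{SSSS}} => {{{}SSS}} => {{{}{}SS}} => {{{}{}{}S}} => {{{}{}{}{}}}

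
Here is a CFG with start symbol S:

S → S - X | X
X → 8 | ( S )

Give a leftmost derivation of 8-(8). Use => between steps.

S => S-X => X-X => 8-X => 8-(S) => 8-(X) => 8-(8)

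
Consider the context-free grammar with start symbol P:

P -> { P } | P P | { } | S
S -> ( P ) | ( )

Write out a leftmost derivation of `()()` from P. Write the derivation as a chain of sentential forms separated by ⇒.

P ⇒ PP   [P -> P P]
PP ⇒ SP   [P -> S]
SP ⇒ ()P   [S -> ( )]
()P ⇒ ()S   [P -> S]
()S ⇒ ()()   [S -> ( )]

P⇒PP⇒SP⇒()P⇒()S⇒()()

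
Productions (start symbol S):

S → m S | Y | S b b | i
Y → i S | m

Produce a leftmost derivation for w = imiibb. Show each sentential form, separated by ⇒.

S ⇒ Y ⇒ iS ⇒ imS ⇒ imY ⇒ imiS ⇒ imiSbb ⇒ imiibb

S ⇒ Y   [S → Y]
Y ⇒ iS   [Y → i S]
iS ⇒ imS   [S → m S]
imS ⇒ imY   [S → Y]
imY ⇒ imiS   [Y → i S]
imiS ⇒ imiSbb   [S → S b b]
imiSbb ⇒ imiibb   [S → i]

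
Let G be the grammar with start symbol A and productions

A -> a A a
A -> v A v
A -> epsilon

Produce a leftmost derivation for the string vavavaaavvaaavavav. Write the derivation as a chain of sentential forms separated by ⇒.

A ⇒ vAv ⇒ vaAav ⇒ vavAvav ⇒ vavaAavav ⇒ vavavAvavav ⇒ vavavaAavavav ⇒ vavavaaAaavavav ⇒ vavavaaaAaaavavav ⇒ vavavaaavAvaaavavav ⇒ vavavaaavvaaavavav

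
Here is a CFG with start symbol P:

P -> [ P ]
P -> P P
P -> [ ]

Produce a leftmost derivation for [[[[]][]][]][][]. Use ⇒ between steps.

P⇒PP⇒PPP⇒[P]PP⇒[PP]PP⇒[[P]P]PP⇒[[PP]P]PP⇒[[[P]P]P]PP⇒[[[[]]P]P]PP⇒[[[[]][]]P]PP⇒[[[[]][]][]]PP⇒[[[[]][]][]][]P⇒[[[[]][]][]][][]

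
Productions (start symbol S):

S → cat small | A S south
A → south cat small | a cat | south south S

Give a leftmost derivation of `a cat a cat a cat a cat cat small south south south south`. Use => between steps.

S => A S south   [S → A S south]
A S south => a cat S south   [A → a cat]
a cat S south => a cat A S south south   [S → A S south]
a cat A S south south => a cat a cat S south south   [A → a cat]
a cat a cat S south south => a cat a cat A S south south south   [S → A S south]
a cat a cat A S south south south => a cat a cat a cat S south south south   [A → a cat]
a cat a cat a cat S south south south => a cat a cat a cat A S south south south south   [S → A S south]
a cat a cat a cat A S south south south south => a cat a cat a cat a cat S south south south south   [A → a cat]
a cat a cat a cat a cat S south south south south => a cat a cat a cat a cat cat small south south south south   [S → cat small]

S => A S south => a cat S south => a cat A S south south => a cat a cat S south south => a cat a cat A S south south south => a cat a cat a cat S south south south => a cat a cat a cat A S south south south south => a cat a cat a cat a cat S south south south south => a cat a cat a cat a cat cat small south south south south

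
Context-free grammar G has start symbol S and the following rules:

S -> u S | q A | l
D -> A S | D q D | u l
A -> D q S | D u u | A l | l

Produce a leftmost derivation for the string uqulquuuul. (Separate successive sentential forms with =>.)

S => uS   [S -> u S]
uS => uqA   [S -> q A]
uqA => uqDqS   [A -> D q S]
uqDqS => uqulqS   [D -> u l]
uqulqS => uqulquS   [S -> u S]
uqulquS => uqulquuS   [S -> u S]
uqulquuS => uqulquuuS   [S -> u S]
uqulquuuS => uqulquuuuS   [S -> u S]
uqulquuuuS => uqulquuuul   [S -> l]

S=>uS=>uqA=>uqDqS=>uqulqS=>uqulquS=>uqulquuS=>uqulquuuS=>uqulquuuuS=>uqulquuuul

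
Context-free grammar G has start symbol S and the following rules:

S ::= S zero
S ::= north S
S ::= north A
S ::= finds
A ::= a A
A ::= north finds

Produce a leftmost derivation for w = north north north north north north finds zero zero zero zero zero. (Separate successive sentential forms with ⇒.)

S ⇒ S zero   [S ::= S zero]
S zero ⇒ S zero zero   [S ::= S zero]
S zero zero ⇒ north S zero zero   [S ::= north S]
north S zero zero ⇒ north S zero zero zero   [S ::= S zero]
north S zero zero zero ⇒ north north S zero zero zero   [S ::= north S]
north north S zero zero zero ⇒ north north S zero zero zero zero   [S ::= S zero]
north north S zero zero zero zero ⇒ north north north S zero zero zero zero   [S ::= north S]
north north north S zero zero zero zero ⇒ north north north north S zero zero zero zero   [S ::= north S]
north north north north S zero zero zero zero ⇒ north north north north S zero zero zero zero zero   [S ::= S zero]
north north north north S zero zero zero zero zero ⇒ north north north north north A zero zero zero zero zero   [S ::= north A]
north north north north north A zero zero zero zero zero ⇒ north north north north north north finds zero zero zero zero zero   [A ::= north finds]

S ⇒ S zero ⇒ S zero zero ⇒ north S zero zero ⇒ north S zero zero zero ⇒ north north S zero zero zero ⇒ north north S zero zero zero zero ⇒ north north north S zero zero zero zero ⇒ north north north north S zero zero zero zero ⇒ north north north north S zero zero zero zero zero ⇒ north north north north north A zero zero zero zero zero ⇒ north north north north north north finds zero zero zero zero zero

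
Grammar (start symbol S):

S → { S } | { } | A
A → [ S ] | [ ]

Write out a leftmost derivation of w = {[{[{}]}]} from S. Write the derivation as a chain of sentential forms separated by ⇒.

S ⇒ {S} ⇒ {A} ⇒ {[S]} ⇒ {[{S}]} ⇒ {[{A}]} ⇒ {[{[S]}]} ⇒ {[{[{}]}]}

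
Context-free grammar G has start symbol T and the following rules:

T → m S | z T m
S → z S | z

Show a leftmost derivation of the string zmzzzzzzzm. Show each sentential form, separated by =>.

T => zTm => zmSm => zmzSm => zmzzSm => zmzzzSm => zmzzzzSm => zmzzzzzSm => zmzzzzzzSm => zmzzzzzzzm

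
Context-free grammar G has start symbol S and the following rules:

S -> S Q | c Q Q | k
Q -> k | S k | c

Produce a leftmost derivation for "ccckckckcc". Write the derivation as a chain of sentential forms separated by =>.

S => SQ   [S -> S Q]
SQ => cQQQ   [S -> c Q Q]
cQQQ => cSkQQ   [Q -> S k]
cSkQQ => ccQQkQQ   [S -> c Q Q]
ccQQkQQ => ccSkQkQQ   [Q -> S k]
ccSkQkQQ => cccQQkQkQQ   [S -> c Q Q]
cccQQkQkQQ => ccckQkQkQQ   [Q -> k]
ccckQkQkQQ => ccckckQkQQ   [Q -> c]
ccckckQkQQ => ccckckckQQ   [Q -> c]
ccckckckQQ => ccckckckcQ   [Q -> c]
ccckckckcQ => ccckckckcc   [Q -> c]

S => SQ => cQQQ => cSkQQ => ccQQkQQ => ccSkQkQQ => cccQQkQkQQ => ccckQkQkQQ => ccckckQkQQ => ccckckckQQ => ccckckckcQ => ccckckckcc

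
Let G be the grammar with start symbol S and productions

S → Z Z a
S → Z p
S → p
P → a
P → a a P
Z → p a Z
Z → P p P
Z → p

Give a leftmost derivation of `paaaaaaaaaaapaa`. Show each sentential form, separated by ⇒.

S ⇒ ZZa ⇒ pZa ⇒ pPpPa ⇒ paaPpPa ⇒ paaaaPpPa ⇒ paaaaaaPpPa ⇒ paaaaaaaaPpPa ⇒ paaaaaaaaaaPpPa ⇒ paaaaaaaaaaapPa ⇒ paaaaaaaaaaapaa

S ⇒ ZZa   [S → Z Z a]
ZZa ⇒ pZa   [Z → p]
pZa ⇒ pPpPa   [Z → P p P]
pPpPa ⇒ paaPpPa   [P → a a P]
paaPpPa ⇒ paaaaPpPa   [P → a a P]
paaaaPpPa ⇒ paaaaaaPpPa   [P → a a P]
paaaaaaPpPa ⇒ paaaaaaaaPpPa   [P → a a P]
paaaaaaaaPpPa ⇒ paaaaaaaaaaPpPa   [P → a a P]
paaaaaaaaaaPpPa ⇒ paaaaaaaaaaapPa   [P → a]
paaaaaaaaaaapPa ⇒ paaaaaaaaaaapaa   [P → a]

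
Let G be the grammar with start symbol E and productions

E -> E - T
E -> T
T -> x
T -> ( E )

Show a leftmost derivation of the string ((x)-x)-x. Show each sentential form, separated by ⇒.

E ⇒ E-T   [E -> E - T]
E-T ⇒ T-T   [E -> T]
T-T ⇒ (E)-T   [T -> ( E )]
(E)-T ⇒ (E-T)-T   [E -> E - T]
(E-T)-T ⇒ (T-T)-T   [E -> T]
(T-T)-T ⇒ ((E)-T)-T   [T -> ( E )]
((E)-T)-T ⇒ ((T)-T)-T   [E -> T]
((T)-T)-T ⇒ ((x)-T)-T   [T -> x]
((x)-T)-T ⇒ ((x)-x)-T   [T -> x]
((x)-x)-T ⇒ ((x)-x)-x   [T -> x]

E ⇒ E-T ⇒ T-T ⇒ (E)-T ⇒ (E-T)-T ⇒ (T-T)-T ⇒ ((E)-T)-T ⇒ ((T)-T)-T ⇒ ((x)-T)-T ⇒ ((x)-x)-T ⇒ ((x)-x)-x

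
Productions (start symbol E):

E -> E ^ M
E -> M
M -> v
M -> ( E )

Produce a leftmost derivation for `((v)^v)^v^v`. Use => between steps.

E=>E^M=>E^M^M=>M^M^M=>(E)^M^M=>(E^M)^M^M=>(M^M)^M^M=>((E)^M)^M^M=>((M)^M)^M^M=>((v)^M)^M^M=>((v)^v)^M^M=>((v)^v)^v^M=>((v)^v)^v^v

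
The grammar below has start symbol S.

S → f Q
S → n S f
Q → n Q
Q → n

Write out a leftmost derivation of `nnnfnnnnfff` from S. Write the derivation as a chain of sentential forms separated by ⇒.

S⇒nSf⇒nnSff⇒nnnSfff⇒nnnfQfff⇒nnnfnQfff⇒nnnfnnQfff⇒nnnfnnnQfff⇒nnnfnnnnfff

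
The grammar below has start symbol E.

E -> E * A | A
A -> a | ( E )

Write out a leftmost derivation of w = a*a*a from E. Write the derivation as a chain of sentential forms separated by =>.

E => E*A => E*A*A => A*A*A => a*A*A => a*a*A => a*a*a

E => E*A   [E -> E * A]
E*A => E*A*A   [E -> E * A]
E*A*A => A*A*A   [E -> A]
A*A*A => a*A*A   [A -> a]
a*A*A => a*a*A   [A -> a]
a*a*A => a*a*a   [A -> a]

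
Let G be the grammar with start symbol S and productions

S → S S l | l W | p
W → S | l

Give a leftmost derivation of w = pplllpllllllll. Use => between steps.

S => SSl   [S → S S l]
SSl => SSlSl   [S → S S l]
SSlSl => pSlSl   [S → p]
pSlSl => pSSllSl   [S → S S l]
pSSllSl => pSSlSllSl   [S → S S l]
pSSlSllSl => pSSlSlSllSl   [S → S S l]
pSSlSlSllSl => ppSlSlSllSl   [S → p]
ppSlSlSllSl => pplWlSlSllSl   [S → l W]
pplWlSlSllSl => pplllSlSllSl   [W → l]
pplllSlSllSl => pplllplSllSl   [S → p]
pplllplSllSl => pplllpllWllSl   [S → l W]
pplllpllWllSl => pplllplllllSl   [W → l]
pplllplllllSl => pplllpllllllWl   [S → l W]
pplllpllllllWl => pplllpllllllll   [W → l]

S => SSl => SSlSl => pSlSl => pSSllSl => pSSlSllSl => pSSlSlSllSl => ppSlSlSllSl => pplWlSlSllSl => pplllSlSllSl => pplllplSllSl => pplllpllWllSl => pplllplllllSl => pplllpllllllWl => pplllpllllllll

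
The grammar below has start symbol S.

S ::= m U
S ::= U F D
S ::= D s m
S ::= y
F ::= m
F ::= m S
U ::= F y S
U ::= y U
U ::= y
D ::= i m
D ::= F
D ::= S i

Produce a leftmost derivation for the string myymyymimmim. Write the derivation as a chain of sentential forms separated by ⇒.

S ⇒ UFD ⇒ FySFD ⇒ mySFD ⇒ myUFDFD ⇒ myyUFDFD ⇒ myyFySFDFD ⇒ myymySFDFD ⇒ myymyyFDFD ⇒ myymyymDFD ⇒ myymyymimFD ⇒ myymyymimmD ⇒ myymyymimmim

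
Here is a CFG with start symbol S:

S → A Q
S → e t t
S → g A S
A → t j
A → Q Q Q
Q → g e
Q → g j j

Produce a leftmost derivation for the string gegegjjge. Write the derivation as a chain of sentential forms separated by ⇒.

S ⇒ AQ   [S → A Q]
AQ ⇒ QQQQ   [A → Q Q Q]
QQQQ ⇒ geQQQ   [Q → g e]
geQQQ ⇒ gegeQQ   [Q → g e]
gegeQQ ⇒ gegegjjQ   [Q → g j j]
gegegjjQ ⇒ gegegjjge   [Q → g e]

S ⇒ AQ ⇒ QQQQ ⇒ geQQQ ⇒ gegeQQ ⇒ gegegjjQ ⇒ gegegjjge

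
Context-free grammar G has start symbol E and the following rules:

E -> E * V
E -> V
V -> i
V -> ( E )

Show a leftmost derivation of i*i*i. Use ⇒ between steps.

E ⇒ E*V   [E -> E * V]
E*V ⇒ E*V*V   [E -> E * V]
E*V*V ⇒ V*V*V   [E -> V]
V*V*V ⇒ i*V*V   [V -> i]
i*V*V ⇒ i*i*V   [V -> i]
i*i*V ⇒ i*i*i   [V -> i]

E⇒E*V⇒E*V*V⇒V*V*V⇒i*V*V⇒i*i*V⇒i*i*i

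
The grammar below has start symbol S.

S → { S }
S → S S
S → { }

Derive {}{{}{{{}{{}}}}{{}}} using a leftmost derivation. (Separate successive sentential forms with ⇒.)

S ⇒ SS   [S → S S]
SS ⇒ {}S   [S → { }]
{}S ⇒ {}{S}   [S → { S }]
{}{S} ⇒ {}{SS}   [S → S S]
{}{SS} ⇒ {}{SSS}   [S → S S]
{}{SSS} ⇒ {}{{}SS}   [S → { }]
{}{{}SS} ⇒ {}{{}{S}S}   [S → { S }]
{}{{}{S}S} ⇒ {}{{}{{S}}S}   [S → { S }]
{}{{}{{S}}S} ⇒ {}{{}{{SS}}S}   [S → S S]
{}{{}{{SS}}S} ⇒ {}{{}{{{}S}}S}   [S → { }]
{}{{}{{{}S}}S} ⇒ {}{{}{{{}{S}}}S}   [S → { S }]
{}{{}{{{}{S}}}S} ⇒ {}{{}{{{}{{}}}}S}   [S → { }]
{}{{}{{{}{{}}}}S} ⇒ {}{{}{{{}{{}}}}{S}}   [S → { S }]
{}{{}{{{}{{}}}}{S}} ⇒ {}{{}{{{}{{}}}}{{}}}   [S → { }]

S ⇒ SS ⇒ {}S ⇒ {}{S} ⇒ {}{SS} ⇒ {}{SSS} ⇒ {}{{}SS} ⇒ {}{{}{S}S} ⇒ {}{{}{{S}}S} ⇒ {}{{}{{SS}}S} ⇒ {}{{}{{{}S}}S} ⇒ {}{{}{{{}{S}}}S} ⇒ {}{{}{{{}{{}}}}S} ⇒ {}{{}{{{}{{}}}}{S}} ⇒ {}{{}{{{}{{}}}}{{}}}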